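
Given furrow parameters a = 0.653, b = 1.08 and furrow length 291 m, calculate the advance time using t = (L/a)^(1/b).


t = (L/a)^(1/b)
t = (291/0.653)^(1/1.08)
t = 445.635528^(1/1.08)

283.6345 min


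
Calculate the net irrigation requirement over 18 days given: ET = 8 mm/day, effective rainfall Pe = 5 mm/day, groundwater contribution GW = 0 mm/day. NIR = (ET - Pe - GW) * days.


Daily deficit = ET - Pe - GW = 8 - 5 - 0 = 3 mm/day
NIR = 3 * 18 = 54 mm

54.0000 mm


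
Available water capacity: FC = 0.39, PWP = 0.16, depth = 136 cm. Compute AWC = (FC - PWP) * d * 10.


AWC = (FC - PWP) * d * 10
AWC = (0.39 - 0.16) * 136 * 10
AWC = 0.2300 * 136 * 10

312.8000 mm


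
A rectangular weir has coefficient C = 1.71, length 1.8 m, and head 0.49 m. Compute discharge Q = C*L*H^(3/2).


Q = C * L * H^(3/2) = 1.71 * 1.8 * 0.49^1.5 = 1.71 * 1.8 * 0.343000

1.0558 m^3/s


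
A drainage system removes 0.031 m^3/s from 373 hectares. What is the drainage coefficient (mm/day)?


DC = Q * 86400 / (A * 10000) * 1000
DC = 0.031 * 86400 / (373 * 10000) * 1000
DC = 2678400.0000 / 3730000

0.7181 mm/day


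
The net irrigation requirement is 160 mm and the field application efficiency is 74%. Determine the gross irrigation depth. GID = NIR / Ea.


Ea = 74% = 0.74
GID = NIR / Ea = 160 / 0.74 = 216.2162 mm

216.2162 mm


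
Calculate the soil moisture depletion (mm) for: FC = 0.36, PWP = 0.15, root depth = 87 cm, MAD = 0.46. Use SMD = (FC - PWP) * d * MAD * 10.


SMD = (FC - PWP) * d * MAD * 10
SMD = (0.36 - 0.15) * 87 * 0.46 * 10
SMD = 0.2100 * 87 * 0.46 * 10

84.0420 mm


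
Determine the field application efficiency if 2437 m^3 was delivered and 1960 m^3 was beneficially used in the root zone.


Ea = V_root / V_field * 100 = 1960 / 2437 * 100 = 80.4268%

80.4268 %


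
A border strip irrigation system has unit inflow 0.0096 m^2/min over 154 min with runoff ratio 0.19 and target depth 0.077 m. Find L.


L = q*t/((1+r)*Z)
L = 0.0096*154/((1+0.19)*0.077)
L = 1.4784/0.09163

16.1345 m


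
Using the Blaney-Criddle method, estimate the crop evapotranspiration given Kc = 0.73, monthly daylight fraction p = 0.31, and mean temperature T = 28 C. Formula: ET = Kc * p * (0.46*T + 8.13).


ET = Kc * p * (0.46*T + 8.13)
ET = 0.73 * 0.31 * (0.46*28 + 8.13)
ET = 0.73 * 0.31 * 21.0100

4.7546 mm/day


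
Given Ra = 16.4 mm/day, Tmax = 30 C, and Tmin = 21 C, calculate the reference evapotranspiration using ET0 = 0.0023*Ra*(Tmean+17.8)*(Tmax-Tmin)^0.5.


Tmean = (Tmax + Tmin)/2 = (30 + 21)/2 = 25.5
ET0 = 0.0023 * 16.4 * (25.5 + 17.8) * sqrt(30 - 21)
ET0 = 0.0023 * 16.4 * 43.3 * 3.000000

4.8998 mm/day


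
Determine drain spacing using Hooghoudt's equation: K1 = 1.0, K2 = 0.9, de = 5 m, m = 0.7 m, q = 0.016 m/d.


S^2 = 8*K2*de*m/q + 4*K1*m^2/q
S^2 = 8*0.9*5*0.7/0.016 + 4*1.0*0.7^2/0.016
S = sqrt(1697.5000)

41.2007 m


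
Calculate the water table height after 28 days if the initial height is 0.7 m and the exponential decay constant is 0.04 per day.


m = m0 * exp(-k*t)
m = 0.7 * exp(-0.04 * 28)
m = 0.7 * exp(-1.1200)

0.2284 m


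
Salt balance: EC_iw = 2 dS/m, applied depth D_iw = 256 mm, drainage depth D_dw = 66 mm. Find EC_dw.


EC_dw = EC_iw * D_iw / D_dw
EC_dw = 2 * 256 / 66
EC_dw = 512 / 66

7.7576 dS/m


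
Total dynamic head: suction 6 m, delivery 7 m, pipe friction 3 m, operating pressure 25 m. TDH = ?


TDH = Hs + Hd + hf + Hp = 6 + 7 + 3 + 25 = 41

41 m


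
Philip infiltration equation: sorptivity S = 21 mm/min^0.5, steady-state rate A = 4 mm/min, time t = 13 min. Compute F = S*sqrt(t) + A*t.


F = S*sqrt(t) + A*t
F = 21*sqrt(13) + 4*13
F = 21*3.605551 + 52

127.7166 mm


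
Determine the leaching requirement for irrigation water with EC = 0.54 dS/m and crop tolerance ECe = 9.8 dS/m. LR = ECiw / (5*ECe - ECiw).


LR = ECiw / (5*ECe - ECiw)
LR = 0.54 / (5*9.8 - 0.54)
LR = 0.54 / 48.4600

0.0111


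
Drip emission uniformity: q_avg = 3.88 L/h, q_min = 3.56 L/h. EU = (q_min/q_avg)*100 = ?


EU = (q_min/q_avg)*100 = (3.56/3.88)*100 = 91.7526%

91.7526 %


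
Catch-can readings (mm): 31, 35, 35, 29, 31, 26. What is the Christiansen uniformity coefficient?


mean = 31.166667 mm
MAD = 2.555556 mm
CU = (1 - 2.555556/31.166667)*100

91.8004 %


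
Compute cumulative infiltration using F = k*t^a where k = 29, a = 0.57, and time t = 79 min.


F = k * t^a = 29 * 79^0.57
F = 29 * 12.068337

349.9818 mm


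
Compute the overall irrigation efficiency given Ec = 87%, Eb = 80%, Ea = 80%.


Ec = 0.87, Eb = 0.8, Ea = 0.8
E = 0.87 * 0.8 * 0.8 * 100 = 55.6800%

55.6800 %


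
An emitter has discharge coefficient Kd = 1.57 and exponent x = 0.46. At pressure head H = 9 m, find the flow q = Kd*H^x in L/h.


q = Kd * H^x = 1.57 * 9^0.46 = 1.57 * 2.747588

4.3137 L/h


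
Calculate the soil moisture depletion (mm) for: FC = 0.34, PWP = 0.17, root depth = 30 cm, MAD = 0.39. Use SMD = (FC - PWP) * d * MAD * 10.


SMD = (FC - PWP) * d * MAD * 10
SMD = (0.34 - 0.17) * 30 * 0.39 * 10
SMD = 0.1700 * 30 * 0.39 * 10

19.8900 mm


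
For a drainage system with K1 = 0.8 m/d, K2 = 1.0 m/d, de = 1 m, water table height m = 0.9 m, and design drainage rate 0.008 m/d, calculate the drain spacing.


S^2 = 8*K2*de*m/q + 4*K1*m^2/q
S^2 = 8*1.0*1*0.9/0.008 + 4*0.8*0.9^2/0.008
S = sqrt(1224.0000)

34.9857 m


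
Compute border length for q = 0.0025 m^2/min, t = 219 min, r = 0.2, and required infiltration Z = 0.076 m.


L = q*t/((1+r)*Z)
L = 0.0025*219/((1+0.2)*0.076)
L = 0.5475/0.0912

6.0033 m


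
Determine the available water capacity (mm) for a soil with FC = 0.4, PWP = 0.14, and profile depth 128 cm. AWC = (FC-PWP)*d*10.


AWC = (FC - PWP) * d * 10
AWC = (0.4 - 0.14) * 128 * 10
AWC = 0.2600 * 128 * 10

332.8000 mm


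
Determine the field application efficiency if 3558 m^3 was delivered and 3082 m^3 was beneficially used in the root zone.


Ea = V_root / V_field * 100 = 3082 / 3558 * 100 = 86.6217%

86.6217 %


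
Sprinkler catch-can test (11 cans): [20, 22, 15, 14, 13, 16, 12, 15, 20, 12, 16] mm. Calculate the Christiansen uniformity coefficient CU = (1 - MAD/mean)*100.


mean = 15.909091 mm
MAD = 2.628099 mm
CU = (1 - 2.628099/15.909091)*100

83.4805 %


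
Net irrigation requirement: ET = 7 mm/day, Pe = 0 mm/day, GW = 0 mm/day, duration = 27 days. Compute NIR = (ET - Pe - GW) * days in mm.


Daily deficit = ET - Pe - GW = 7 - 0 - 0 = 7 mm/day
NIR = 7 * 27 = 189 mm

189.0000 mm


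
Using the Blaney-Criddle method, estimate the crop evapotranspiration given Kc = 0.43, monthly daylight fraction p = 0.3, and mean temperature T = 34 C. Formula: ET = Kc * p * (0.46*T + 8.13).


ET = Kc * p * (0.46*T + 8.13)
ET = 0.43 * 0.3 * (0.46*34 + 8.13)
ET = 0.43 * 0.3 * 23.7700

3.0663 mm/day


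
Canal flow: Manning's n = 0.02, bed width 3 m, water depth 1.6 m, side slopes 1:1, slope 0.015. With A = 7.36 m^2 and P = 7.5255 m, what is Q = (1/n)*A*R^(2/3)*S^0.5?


R = A/P = 7.36/7.5255 = 0.978008
Q = (1/0.02) * 7.36 * 0.978008^(2/3) * 0.015^0.5

44.4074 m^3/s


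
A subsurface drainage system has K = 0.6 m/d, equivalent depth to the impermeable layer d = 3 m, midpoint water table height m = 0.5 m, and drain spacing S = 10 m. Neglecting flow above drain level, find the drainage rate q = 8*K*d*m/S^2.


q = 8*K*d*m/S^2
q = 8*0.6*3*0.5/10^2
q = 7.2000 / 100

0.0720 m/d


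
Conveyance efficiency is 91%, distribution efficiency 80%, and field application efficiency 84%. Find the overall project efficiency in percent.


Ec = 0.91, Eb = 0.8, Ea = 0.84
E = 0.91 * 0.8 * 0.84 * 100 = 61.1520%

61.1520 %


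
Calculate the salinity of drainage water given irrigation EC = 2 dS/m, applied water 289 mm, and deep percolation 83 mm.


EC_dw = EC_iw * D_iw / D_dw
EC_dw = 2 * 289 / 83
EC_dw = 578 / 83

6.9639 dS/m


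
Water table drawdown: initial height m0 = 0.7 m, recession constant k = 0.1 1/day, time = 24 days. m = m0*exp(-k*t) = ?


m = m0 * exp(-k*t)
m = 0.7 * exp(-0.1 * 24)
m = 0.7 * exp(-2.4000)

0.0635 m


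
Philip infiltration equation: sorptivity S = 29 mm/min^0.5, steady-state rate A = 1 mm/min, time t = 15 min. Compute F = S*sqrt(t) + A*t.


F = S*sqrt(t) + A*t
F = 29*sqrt(15) + 1*15
F = 29*3.872983 + 15

127.3165 mm


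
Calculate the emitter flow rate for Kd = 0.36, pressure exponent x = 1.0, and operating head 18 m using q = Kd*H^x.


q = Kd * H^x = 0.36 * 18^1.0 = 0.36 * 18.000000

6.4800 L/h


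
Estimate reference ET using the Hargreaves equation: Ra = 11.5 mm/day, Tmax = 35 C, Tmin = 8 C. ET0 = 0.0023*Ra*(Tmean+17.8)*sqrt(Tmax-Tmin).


Tmean = (Tmax + Tmin)/2 = (35 + 8)/2 = 21.5
ET0 = 0.0023 * 11.5 * (21.5 + 17.8) * sqrt(35 - 8)
ET0 = 0.0023 * 11.5 * 39.3 * 5.196152

5.4013 mm/day


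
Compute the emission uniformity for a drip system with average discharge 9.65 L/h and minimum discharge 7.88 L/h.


EU = (q_min/q_avg)*100 = (7.88/9.65)*100 = 81.6580%

81.6580 %


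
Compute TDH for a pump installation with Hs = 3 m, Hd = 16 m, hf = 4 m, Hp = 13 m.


TDH = Hs + Hd + hf + Hp = 3 + 16 + 4 + 13 = 36

36 m


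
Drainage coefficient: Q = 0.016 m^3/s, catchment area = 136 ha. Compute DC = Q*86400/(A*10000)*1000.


DC = Q * 86400 / (A * 10000) * 1000
DC = 0.016 * 86400 / (136 * 10000) * 1000
DC = 1382400.0000 / 1360000

1.0165 mm/day


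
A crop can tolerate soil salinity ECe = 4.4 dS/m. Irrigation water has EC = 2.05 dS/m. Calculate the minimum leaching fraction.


LR = ECiw / (5*ECe - ECiw)
LR = 2.05 / (5*4.4 - 2.05)
LR = 2.05 / 19.9500

0.1028


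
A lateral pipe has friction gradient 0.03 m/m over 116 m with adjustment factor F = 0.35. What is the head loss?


hf = J * L * F = 0.03 * 116 * 0.35 = 1.2180 m

1.2180 m


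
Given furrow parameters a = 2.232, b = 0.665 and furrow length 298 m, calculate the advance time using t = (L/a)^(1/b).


t = (L/a)^(1/b)
t = (298/2.232)^(1/0.665)
t = 133.512545^(1/0.665)

1571.3531 min


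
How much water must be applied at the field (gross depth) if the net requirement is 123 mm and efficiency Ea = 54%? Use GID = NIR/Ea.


Ea = 54% = 0.54
GID = NIR / Ea = 123 / 0.54 = 227.7778 mm

227.7778 mm


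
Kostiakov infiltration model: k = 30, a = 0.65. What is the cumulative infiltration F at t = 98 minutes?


F = k * t^a = 30 * 98^0.65
F = 30 * 19.692323

590.7697 mm


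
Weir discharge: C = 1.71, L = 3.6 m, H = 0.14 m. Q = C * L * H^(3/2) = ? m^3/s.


Q = C * L * H^(3/2) = 1.71 * 3.6 * 0.14^1.5 = 1.71 * 3.6 * 0.052383

0.3225 m^3/s


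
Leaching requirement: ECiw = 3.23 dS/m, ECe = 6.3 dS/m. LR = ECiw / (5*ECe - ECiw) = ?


LR = ECiw / (5*ECe - ECiw)
LR = 3.23 / (5*6.3 - 3.23)
LR = 3.23 / 28.2700

0.1143


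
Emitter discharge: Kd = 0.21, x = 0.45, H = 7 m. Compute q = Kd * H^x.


q = Kd * H^x = 0.21 * 7^0.45 = 0.21 * 2.400458

0.5041 L/h


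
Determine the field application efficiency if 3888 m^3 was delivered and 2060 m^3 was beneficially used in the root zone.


Ea = V_root / V_field * 100 = 2060 / 3888 * 100 = 52.9835%

52.9835 %


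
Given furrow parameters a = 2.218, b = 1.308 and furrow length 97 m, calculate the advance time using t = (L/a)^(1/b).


t = (L/a)^(1/b)
t = (97/2.218)^(1/1.308)
t = 43.733093^(1/1.308)

17.9656 min


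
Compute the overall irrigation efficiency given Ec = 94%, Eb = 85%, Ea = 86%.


Ec = 0.94, Eb = 0.85, Ea = 0.86
E = 0.94 * 0.85 * 0.86 * 100 = 68.7140%

68.7140 %


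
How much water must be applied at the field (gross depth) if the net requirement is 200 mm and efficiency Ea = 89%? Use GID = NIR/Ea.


Ea = 89% = 0.89
GID = NIR / Ea = 200 / 0.89 = 224.7191 mm

224.7191 mm


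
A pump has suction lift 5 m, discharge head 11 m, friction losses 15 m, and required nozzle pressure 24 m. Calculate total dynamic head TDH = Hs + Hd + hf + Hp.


TDH = Hs + Hd + hf + Hp = 5 + 11 + 15 + 24 = 55

55 m


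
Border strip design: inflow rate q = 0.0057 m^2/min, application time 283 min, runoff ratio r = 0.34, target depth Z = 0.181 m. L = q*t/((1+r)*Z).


L = q*t/((1+r)*Z)
L = 0.0057*283/((1+0.34)*0.181)
L = 1.6131/0.24254

6.6509 m


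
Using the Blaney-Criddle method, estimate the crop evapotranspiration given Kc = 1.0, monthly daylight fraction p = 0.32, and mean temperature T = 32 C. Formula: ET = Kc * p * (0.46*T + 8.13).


ET = Kc * p * (0.46*T + 8.13)
ET = 1.0 * 0.32 * (0.46*32 + 8.13)
ET = 1.0 * 0.32 * 22.8500

7.3120 mm/day


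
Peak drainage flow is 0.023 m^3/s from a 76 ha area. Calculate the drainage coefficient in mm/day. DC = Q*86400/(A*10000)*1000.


DC = Q * 86400 / (A * 10000) * 1000
DC = 0.023 * 86400 / (76 * 10000) * 1000
DC = 1987200.0000 / 760000

2.6147 mm/day


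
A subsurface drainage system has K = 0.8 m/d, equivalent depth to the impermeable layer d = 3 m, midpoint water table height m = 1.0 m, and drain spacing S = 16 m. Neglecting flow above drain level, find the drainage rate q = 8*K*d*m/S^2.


q = 8*K*d*m/S^2
q = 8*0.8*3*1.0/16^2
q = 19.2000 / 256

0.0750 m/d


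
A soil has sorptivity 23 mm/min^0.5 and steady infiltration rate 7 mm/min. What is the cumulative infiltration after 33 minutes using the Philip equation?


F = S*sqrt(t) + A*t
F = 23*sqrt(33) + 7*33
F = 23*5.744563 + 231

363.1249 mm


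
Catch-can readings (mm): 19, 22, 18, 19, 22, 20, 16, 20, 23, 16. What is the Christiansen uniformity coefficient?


mean = 19.500000 mm
MAD = 1.900000 mm
CU = (1 - 1.900000/19.500000)*100

90.2564 %


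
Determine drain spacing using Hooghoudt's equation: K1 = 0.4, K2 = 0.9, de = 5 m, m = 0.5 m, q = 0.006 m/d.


S^2 = 8*K2*de*m/q + 4*K1*m^2/q
S^2 = 8*0.9*5*0.5/0.006 + 4*0.4*0.5^2/0.006
S = sqrt(3066.6667)

55.3775 m


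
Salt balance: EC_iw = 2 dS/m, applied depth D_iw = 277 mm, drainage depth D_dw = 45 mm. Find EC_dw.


EC_dw = EC_iw * D_iw / D_dw
EC_dw = 2 * 277 / 45
EC_dw = 554 / 45

12.3111 dS/m


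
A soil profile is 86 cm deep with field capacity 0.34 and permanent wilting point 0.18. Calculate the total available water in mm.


AWC = (FC - PWP) * d * 10
AWC = (0.34 - 0.18) * 86 * 10
AWC = 0.1600 * 86 * 10

137.6000 mm


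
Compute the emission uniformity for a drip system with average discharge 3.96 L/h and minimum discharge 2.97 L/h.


EU = (q_min/q_avg)*100 = (2.97/3.96)*100 = 75.0000%

75.0000 %


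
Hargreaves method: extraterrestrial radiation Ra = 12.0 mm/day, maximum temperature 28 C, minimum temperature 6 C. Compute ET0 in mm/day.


Tmean = (Tmax + Tmin)/2 = (28 + 6)/2 = 17.0
ET0 = 0.0023 * 12.0 * (17.0 + 17.8) * sqrt(28 - 6)
ET0 = 0.0023 * 12.0 * 34.8 * 4.690416

4.5051 mm/day


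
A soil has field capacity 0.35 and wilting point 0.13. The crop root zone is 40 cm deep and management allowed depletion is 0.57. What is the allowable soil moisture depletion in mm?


SMD = (FC - PWP) * d * MAD * 10
SMD = (0.35 - 0.13) * 40 * 0.57 * 10
SMD = 0.2200 * 40 * 0.57 * 10

50.1600 mm


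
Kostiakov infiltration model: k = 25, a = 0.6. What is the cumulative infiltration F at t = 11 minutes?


F = k * t^a = 25 * 11^0.6
F = 25 * 4.215369

105.3842 mm


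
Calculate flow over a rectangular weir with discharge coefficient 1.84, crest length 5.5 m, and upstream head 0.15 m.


Q = C * L * H^(3/2) = 1.84 * 5.5 * 0.15^1.5 = 1.84 * 5.5 * 0.058095

0.5879 m^3/s


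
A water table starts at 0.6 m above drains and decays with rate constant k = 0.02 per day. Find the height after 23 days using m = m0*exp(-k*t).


m = m0 * exp(-k*t)
m = 0.6 * exp(-0.02 * 23)
m = 0.6 * exp(-0.4600)

0.3788 m


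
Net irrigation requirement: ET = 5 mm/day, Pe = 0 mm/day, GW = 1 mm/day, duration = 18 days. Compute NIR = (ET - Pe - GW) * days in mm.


Daily deficit = ET - Pe - GW = 5 - 0 - 1 = 4 mm/day
NIR = 4 * 18 = 72 mm

72.0000 mm


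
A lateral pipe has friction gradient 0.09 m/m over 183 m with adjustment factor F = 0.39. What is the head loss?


hf = J * L * F = 0.09 * 183 * 0.39 = 6.4233 m

6.4233 m


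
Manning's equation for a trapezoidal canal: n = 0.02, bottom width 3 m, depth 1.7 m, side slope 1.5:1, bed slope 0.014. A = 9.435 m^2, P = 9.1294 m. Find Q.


R = A/P = 9.435/9.1294 = 1.033474
Q = (1/0.02) * 9.435 * 1.033474^(2/3) * 0.014^0.5

57.0570 m^3/s


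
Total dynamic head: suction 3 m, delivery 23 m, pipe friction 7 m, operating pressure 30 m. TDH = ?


TDH = Hs + Hd + hf + Hp = 3 + 23 + 7 + 30 = 63

63 m


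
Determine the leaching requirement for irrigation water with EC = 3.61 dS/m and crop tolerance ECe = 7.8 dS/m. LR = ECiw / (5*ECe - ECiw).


LR = ECiw / (5*ECe - ECiw)
LR = 3.61 / (5*7.8 - 3.61)
LR = 3.61 / 35.3900

0.1020


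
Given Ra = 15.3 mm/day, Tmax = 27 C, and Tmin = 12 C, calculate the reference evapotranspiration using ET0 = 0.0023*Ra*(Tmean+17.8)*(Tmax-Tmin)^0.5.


Tmean = (Tmax + Tmin)/2 = (27 + 12)/2 = 19.5
ET0 = 0.0023 * 15.3 * (19.5 + 17.8) * sqrt(27 - 12)
ET0 = 0.0023 * 15.3 * 37.3 * 3.872983

5.0836 mm/day


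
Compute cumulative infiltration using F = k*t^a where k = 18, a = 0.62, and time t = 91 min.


F = k * t^a = 18 * 91^0.62
F = 18 * 16.391008

295.0381 mm


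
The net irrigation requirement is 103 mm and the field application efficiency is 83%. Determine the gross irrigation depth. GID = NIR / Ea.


Ea = 83% = 0.83
GID = NIR / Ea = 103 / 0.83 = 124.0964 mm

124.0964 mm


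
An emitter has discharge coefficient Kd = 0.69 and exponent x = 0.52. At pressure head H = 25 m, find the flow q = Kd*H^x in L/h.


q = Kd * H^x = 0.69 * 25^0.52 = 0.69 * 5.332475

3.6794 L/h


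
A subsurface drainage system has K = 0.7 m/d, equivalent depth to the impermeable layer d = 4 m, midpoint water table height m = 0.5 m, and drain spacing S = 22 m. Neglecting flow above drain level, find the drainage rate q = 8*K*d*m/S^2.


q = 8*K*d*m/S^2
q = 8*0.7*4*0.5/22^2
q = 11.2000 / 484

0.0231 m/d


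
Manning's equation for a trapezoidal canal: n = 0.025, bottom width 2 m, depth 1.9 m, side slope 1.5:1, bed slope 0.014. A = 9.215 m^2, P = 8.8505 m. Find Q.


R = A/P = 9.215/8.8505 = 1.041184
Q = (1/0.025) * 9.215 * 1.041184^(2/3) * 0.014^0.5

44.8027 m^3/s


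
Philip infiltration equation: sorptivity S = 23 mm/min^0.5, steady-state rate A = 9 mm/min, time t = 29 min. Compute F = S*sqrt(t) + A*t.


F = S*sqrt(t) + A*t
F = 23*sqrt(29) + 9*29
F = 23*5.385165 + 261

384.8588 mm


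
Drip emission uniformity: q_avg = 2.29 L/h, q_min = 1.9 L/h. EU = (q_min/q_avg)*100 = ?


EU = (q_min/q_avg)*100 = (1.9/2.29)*100 = 82.9694%

82.9694 %


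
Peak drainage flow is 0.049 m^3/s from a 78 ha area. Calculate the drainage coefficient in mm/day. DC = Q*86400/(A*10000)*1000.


DC = Q * 86400 / (A * 10000) * 1000
DC = 0.049 * 86400 / (78 * 10000) * 1000
DC = 4233600.0000 / 780000

5.4277 mm/day


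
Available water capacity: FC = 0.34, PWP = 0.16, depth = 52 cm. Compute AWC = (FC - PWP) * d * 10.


AWC = (FC - PWP) * d * 10
AWC = (0.34 - 0.16) * 52 * 10
AWC = 0.1800 * 52 * 10

93.6000 mm


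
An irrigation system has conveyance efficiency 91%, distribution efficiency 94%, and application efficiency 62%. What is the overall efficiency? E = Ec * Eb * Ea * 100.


Ec = 0.91, Eb = 0.94, Ea = 0.62
E = 0.91 * 0.94 * 0.62 * 100 = 53.0348%

53.0348 %


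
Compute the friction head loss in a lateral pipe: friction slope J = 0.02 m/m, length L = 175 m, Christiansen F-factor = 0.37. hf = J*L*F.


hf = J * L * F = 0.02 * 175 * 0.37 = 1.2950 m

1.2950 m


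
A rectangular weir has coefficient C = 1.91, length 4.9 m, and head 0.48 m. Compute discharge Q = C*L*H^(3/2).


Q = C * L * H^(3/2) = 1.91 * 4.9 * 0.48^1.5 = 1.91 * 4.9 * 0.332554

3.1124 m^3/s


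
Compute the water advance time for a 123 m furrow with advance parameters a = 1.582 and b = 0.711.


t = (L/a)^(1/b)
t = (123/1.582)^(1/0.711)
t = 77.749684^(1/0.711)

456.2580 min


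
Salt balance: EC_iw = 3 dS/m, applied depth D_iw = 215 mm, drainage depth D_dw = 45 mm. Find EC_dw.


EC_dw = EC_iw * D_iw / D_dw
EC_dw = 3 * 215 / 45
EC_dw = 645 / 45

14.3333 dS/m


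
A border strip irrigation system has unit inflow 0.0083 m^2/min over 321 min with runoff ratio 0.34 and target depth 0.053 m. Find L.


L = q*t/((1+r)*Z)
L = 0.0083*321/((1+0.34)*0.053)
L = 2.6643/0.07102

37.5148 m


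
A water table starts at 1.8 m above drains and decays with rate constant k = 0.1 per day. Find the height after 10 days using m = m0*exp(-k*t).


m = m0 * exp(-k*t)
m = 1.8 * exp(-0.1 * 10)
m = 1.8 * exp(-1.0000)

0.6622 m


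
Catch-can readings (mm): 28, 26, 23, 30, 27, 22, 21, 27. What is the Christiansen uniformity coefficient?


mean = 25.500000 mm
MAD = 2.625000 mm
CU = (1 - 2.625000/25.500000)*100

89.7059 %


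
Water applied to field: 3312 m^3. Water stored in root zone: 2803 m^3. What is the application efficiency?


Ea = V_root / V_field * 100 = 2803 / 3312 * 100 = 84.6316%

84.6316 %


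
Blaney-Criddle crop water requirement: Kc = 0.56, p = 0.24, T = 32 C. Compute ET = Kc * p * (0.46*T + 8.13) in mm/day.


ET = Kc * p * (0.46*T + 8.13)
ET = 0.56 * 0.24 * (0.46*32 + 8.13)
ET = 0.56 * 0.24 * 22.8500

3.0710 mm/day


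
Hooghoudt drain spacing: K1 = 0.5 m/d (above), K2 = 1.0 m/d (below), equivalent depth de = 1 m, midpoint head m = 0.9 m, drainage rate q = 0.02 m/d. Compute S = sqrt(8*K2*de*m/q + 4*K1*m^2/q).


S^2 = 8*K2*de*m/q + 4*K1*m^2/q
S^2 = 8*1.0*1*0.9/0.02 + 4*0.5*0.9^2/0.02
S = sqrt(441.0000)

21.0000 m


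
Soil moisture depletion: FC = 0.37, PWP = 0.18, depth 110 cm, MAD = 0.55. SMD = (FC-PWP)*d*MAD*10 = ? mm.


SMD = (FC - PWP) * d * MAD * 10
SMD = (0.37 - 0.18) * 110 * 0.55 * 10
SMD = 0.1900 * 110 * 0.55 * 10

114.9500 mm


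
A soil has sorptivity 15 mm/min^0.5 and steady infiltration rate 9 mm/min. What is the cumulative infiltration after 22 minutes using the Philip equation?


F = S*sqrt(t) + A*t
F = 15*sqrt(22) + 9*22
F = 15*4.690416 + 198

268.3562 mm


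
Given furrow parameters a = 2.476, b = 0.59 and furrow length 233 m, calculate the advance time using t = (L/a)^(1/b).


t = (L/a)^(1/b)
t = (233/2.476)^(1/0.59)
t = 94.103393^(1/0.59)

2213.5722 min


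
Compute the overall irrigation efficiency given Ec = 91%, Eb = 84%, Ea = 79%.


Ec = 0.91, Eb = 0.84, Ea = 0.79
E = 0.91 * 0.84 * 0.79 * 100 = 60.3876%

60.3876 %


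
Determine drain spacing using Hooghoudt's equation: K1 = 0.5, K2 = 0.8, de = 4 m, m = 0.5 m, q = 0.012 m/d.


S^2 = 8*K2*de*m/q + 4*K1*m^2/q
S^2 = 8*0.8*4*0.5/0.012 + 4*0.5*0.5^2/0.012
S = sqrt(1108.3333)

33.2916 m


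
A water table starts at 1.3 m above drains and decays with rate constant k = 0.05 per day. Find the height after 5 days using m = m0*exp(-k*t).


m = m0 * exp(-k*t)
m = 1.3 * exp(-0.05 * 5)
m = 1.3 * exp(-0.2500)

1.0124 m


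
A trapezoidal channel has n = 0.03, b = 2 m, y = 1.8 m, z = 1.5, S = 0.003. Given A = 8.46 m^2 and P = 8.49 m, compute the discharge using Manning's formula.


R = A/P = 8.46/8.49 = 0.996466
Q = (1/0.03) * 8.46 * 0.996466^(2/3) * 0.003^0.5

15.4094 m^3/s


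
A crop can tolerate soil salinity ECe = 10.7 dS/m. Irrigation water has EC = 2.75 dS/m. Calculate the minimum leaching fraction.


LR = ECiw / (5*ECe - ECiw)
LR = 2.75 / (5*10.7 - 2.75)
LR = 2.75 / 50.7500

0.0542


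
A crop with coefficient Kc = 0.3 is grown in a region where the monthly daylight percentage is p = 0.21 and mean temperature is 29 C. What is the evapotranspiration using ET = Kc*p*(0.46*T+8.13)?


ET = Kc * p * (0.46*T + 8.13)
ET = 0.3 * 0.21 * (0.46*29 + 8.13)
ET = 0.3 * 0.21 * 21.4700

1.3526 mm/day


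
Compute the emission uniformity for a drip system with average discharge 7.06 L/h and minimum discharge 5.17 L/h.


EU = (q_min/q_avg)*100 = (5.17/7.06)*100 = 73.2295%

73.2295 %


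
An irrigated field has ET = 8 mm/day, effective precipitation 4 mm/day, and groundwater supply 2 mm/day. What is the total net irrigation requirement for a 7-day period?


Daily deficit = ET - Pe - GW = 8 - 4 - 2 = 2 mm/day
NIR = 2 * 7 = 14 mm

14.0000 mm


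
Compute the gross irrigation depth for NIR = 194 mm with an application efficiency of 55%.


Ea = 55% = 0.55
GID = NIR / Ea = 194 / 0.55 = 352.7273 mm

352.7273 mm


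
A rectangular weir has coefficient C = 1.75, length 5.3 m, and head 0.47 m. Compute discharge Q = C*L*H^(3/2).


Q = C * L * H^(3/2) = 1.75 * 5.3 * 0.47^1.5 = 1.75 * 5.3 * 0.322216

2.9886 m^3/s


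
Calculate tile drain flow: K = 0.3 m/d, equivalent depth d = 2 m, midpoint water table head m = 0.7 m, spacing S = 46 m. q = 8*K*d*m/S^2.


q = 8*K*d*m/S^2
q = 8*0.3*2*0.7/46^2
q = 3.3600 / 2116

0.0016 m/d


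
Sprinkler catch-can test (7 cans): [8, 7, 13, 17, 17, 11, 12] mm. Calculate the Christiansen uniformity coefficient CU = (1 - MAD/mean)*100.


mean = 12.142857 mm
MAD = 3.020408 mm
CU = (1 - 3.020408/12.142857)*100

75.1261 %


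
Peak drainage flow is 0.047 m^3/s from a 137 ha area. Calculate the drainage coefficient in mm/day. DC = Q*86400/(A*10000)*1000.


DC = Q * 86400 / (A * 10000) * 1000
DC = 0.047 * 86400 / (137 * 10000) * 1000
DC = 4060800.0000 / 1370000

2.9641 mm/day


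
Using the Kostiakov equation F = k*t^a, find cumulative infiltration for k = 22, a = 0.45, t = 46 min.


F = k * t^a = 22 * 46^0.45
F = 22 * 5.600683

123.2150 mm


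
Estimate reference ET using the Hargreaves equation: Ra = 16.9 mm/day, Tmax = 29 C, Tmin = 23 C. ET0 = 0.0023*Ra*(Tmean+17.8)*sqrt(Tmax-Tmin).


Tmean = (Tmax + Tmin)/2 = (29 + 23)/2 = 26.0
ET0 = 0.0023 * 16.9 * (26.0 + 17.8) * sqrt(29 - 23)
ET0 = 0.0023 * 16.9 * 43.8 * 2.449490

4.1703 mm/day


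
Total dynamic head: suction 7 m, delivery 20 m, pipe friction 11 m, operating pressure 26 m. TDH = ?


TDH = Hs + Hd + hf + Hp = 7 + 20 + 11 + 26 = 64

64 m


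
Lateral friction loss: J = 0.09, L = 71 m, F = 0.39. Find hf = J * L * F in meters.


hf = J * L * F = 0.09 * 71 * 0.39 = 2.4921 m

2.4921 m


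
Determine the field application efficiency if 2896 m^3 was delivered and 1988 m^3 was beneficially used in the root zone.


Ea = V_root / V_field * 100 = 1988 / 2896 * 100 = 68.6464%

68.6464 %


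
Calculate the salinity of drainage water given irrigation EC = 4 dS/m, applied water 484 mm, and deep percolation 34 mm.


EC_dw = EC_iw * D_iw / D_dw
EC_dw = 4 * 484 / 34
EC_dw = 1936 / 34

56.9412 dS/m


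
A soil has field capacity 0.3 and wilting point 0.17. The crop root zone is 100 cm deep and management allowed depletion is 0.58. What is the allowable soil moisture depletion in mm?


SMD = (FC - PWP) * d * MAD * 10
SMD = (0.3 - 0.17) * 100 * 0.58 * 10
SMD = 0.1300 * 100 * 0.58 * 10

75.4000 mm


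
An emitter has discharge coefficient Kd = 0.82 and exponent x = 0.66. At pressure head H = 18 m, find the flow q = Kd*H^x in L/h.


q = Kd * H^x = 0.82 * 18^0.66 = 0.82 * 6.737206

5.5245 L/h


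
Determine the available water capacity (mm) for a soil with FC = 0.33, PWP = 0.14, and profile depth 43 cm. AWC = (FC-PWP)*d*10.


AWC = (FC - PWP) * d * 10
AWC = (0.33 - 0.14) * 43 * 10
AWC = 0.1900 * 43 * 10

81.7000 mm


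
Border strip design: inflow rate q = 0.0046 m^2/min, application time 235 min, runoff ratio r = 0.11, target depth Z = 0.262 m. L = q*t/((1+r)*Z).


L = q*t/((1+r)*Z)
L = 0.0046*235/((1+0.11)*0.262)
L = 1.081/0.29082

3.7171 m


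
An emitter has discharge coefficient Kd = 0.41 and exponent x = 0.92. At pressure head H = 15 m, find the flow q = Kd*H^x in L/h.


q = Kd * H^x = 0.41 * 15^0.92 = 0.41 * 12.078248

4.9521 L/h


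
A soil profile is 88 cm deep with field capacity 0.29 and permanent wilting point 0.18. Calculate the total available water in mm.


AWC = (FC - PWP) * d * 10
AWC = (0.29 - 0.18) * 88 * 10
AWC = 0.1100 * 88 * 10

96.8000 mm


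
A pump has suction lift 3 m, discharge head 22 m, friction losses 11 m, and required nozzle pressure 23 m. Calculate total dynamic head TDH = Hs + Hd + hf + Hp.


TDH = Hs + Hd + hf + Hp = 3 + 22 + 11 + 23 = 59

59 m


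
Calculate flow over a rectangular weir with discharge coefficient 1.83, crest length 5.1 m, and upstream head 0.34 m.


Q = C * L * H^(3/2) = 1.83 * 5.1 * 0.34^1.5 = 1.83 * 5.1 * 0.198252

1.8503 m^3/s


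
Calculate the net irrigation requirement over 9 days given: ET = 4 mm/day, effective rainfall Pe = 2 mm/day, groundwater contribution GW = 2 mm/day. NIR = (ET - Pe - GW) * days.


Daily deficit = ET - Pe - GW = 4 - 2 - 2 = 0 mm/day
NIR = 0 * 9 = 0 mm

0 mm


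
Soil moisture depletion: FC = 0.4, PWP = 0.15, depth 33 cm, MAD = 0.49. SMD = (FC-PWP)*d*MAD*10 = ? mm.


SMD = (FC - PWP) * d * MAD * 10
SMD = (0.4 - 0.15) * 33 * 0.49 * 10
SMD = 0.2500 * 33 * 0.49 * 10

40.4250 mm


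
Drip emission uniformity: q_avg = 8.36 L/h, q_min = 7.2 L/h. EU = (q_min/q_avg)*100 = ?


EU = (q_min/q_avg)*100 = (7.2/8.36)*100 = 86.1244%

86.1244 %


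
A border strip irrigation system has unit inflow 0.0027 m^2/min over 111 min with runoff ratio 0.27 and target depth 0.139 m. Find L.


L = q*t/((1+r)*Z)
L = 0.0027*111/((1+0.27)*0.139)
L = 0.2997/0.17653

1.6977 m


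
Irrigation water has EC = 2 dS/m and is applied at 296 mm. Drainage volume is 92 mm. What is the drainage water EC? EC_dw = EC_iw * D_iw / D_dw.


EC_dw = EC_iw * D_iw / D_dw
EC_dw = 2 * 296 / 92
EC_dw = 592 / 92

6.4348 dS/m


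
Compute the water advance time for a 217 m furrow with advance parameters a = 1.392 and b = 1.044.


t = (L/a)^(1/b)
t = (217/1.392)^(1/1.044)
t = 155.890805^(1/1.044)

126.0094 min


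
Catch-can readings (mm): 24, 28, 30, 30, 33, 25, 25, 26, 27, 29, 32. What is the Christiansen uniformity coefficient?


mean = 28.090909 mm
MAD = 2.462810 mm
CU = (1 - 2.462810/28.090909)*100

91.2327 %


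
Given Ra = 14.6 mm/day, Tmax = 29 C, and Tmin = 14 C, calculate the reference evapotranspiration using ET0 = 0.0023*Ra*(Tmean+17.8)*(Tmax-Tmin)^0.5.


Tmean = (Tmax + Tmin)/2 = (29 + 14)/2 = 21.5
ET0 = 0.0023 * 14.6 * (21.5 + 17.8) * sqrt(29 - 14)
ET0 = 0.0023 * 14.6 * 39.3 * 3.872983

5.1112 mm/day


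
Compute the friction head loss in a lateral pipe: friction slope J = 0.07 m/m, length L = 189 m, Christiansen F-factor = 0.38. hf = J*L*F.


hf = J * L * F = 0.07 * 189 * 0.38 = 5.0274 m

5.0274 m


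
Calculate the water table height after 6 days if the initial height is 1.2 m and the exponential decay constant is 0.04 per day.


m = m0 * exp(-k*t)
m = 1.2 * exp(-0.04 * 6)
m = 1.2 * exp(-0.2400)

0.9440 m


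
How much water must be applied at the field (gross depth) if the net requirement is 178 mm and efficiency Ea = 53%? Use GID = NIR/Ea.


Ea = 53% = 0.53
GID = NIR / Ea = 178 / 0.53 = 335.8491 mm

335.8491 mm


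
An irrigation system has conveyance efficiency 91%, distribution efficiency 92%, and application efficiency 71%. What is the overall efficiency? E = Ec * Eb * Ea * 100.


Ec = 0.91, Eb = 0.92, Ea = 0.71
E = 0.91 * 0.92 * 0.71 * 100 = 59.4412%

59.4412 %


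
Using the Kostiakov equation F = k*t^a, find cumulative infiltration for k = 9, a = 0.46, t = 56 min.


F = k * t^a = 9 * 56^0.46
F = 9 * 6.370397

57.3336 mm


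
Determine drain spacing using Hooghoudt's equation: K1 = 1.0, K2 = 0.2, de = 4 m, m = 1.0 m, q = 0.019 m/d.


S^2 = 8*K2*de*m/q + 4*K1*m^2/q
S^2 = 8*0.2*4*1.0/0.019 + 4*1.0*1.0^2/0.019
S = sqrt(547.3684)

23.3959 m


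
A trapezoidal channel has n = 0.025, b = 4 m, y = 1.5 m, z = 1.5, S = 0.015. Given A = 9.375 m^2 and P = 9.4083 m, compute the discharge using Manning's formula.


R = A/P = 9.375/9.4083 = 0.996461
Q = (1/0.025) * 9.375 * 0.996461^(2/3) * 0.015^0.5

45.8195 m^3/s


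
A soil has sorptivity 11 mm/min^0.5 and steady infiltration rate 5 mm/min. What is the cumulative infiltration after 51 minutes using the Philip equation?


F = S*sqrt(t) + A*t
F = 11*sqrt(51) + 5*51
F = 11*7.141428 + 255

333.5557 mm


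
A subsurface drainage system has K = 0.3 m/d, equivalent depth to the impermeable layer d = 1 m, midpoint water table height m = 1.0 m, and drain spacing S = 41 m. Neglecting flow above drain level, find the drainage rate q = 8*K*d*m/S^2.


q = 8*K*d*m/S^2
q = 8*0.3*1*1.0/41^2
q = 2.4000 / 1681

0.0014 m/d


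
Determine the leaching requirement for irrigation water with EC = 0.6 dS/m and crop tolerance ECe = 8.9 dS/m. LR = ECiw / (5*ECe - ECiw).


LR = ECiw / (5*ECe - ECiw)
LR = 0.6 / (5*8.9 - 0.6)
LR = 0.6 / 43.9000

0.0137


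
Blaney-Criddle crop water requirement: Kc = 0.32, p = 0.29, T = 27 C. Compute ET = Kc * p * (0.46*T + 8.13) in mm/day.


ET = Kc * p * (0.46*T + 8.13)
ET = 0.32 * 0.29 * (0.46*27 + 8.13)
ET = 0.32 * 0.29 * 20.5500

1.9070 mm/day


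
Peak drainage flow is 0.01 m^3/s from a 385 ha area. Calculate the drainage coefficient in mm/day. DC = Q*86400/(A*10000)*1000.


DC = Q * 86400 / (A * 10000) * 1000
DC = 0.01 * 86400 / (385 * 10000) * 1000
DC = 864000.0000 / 3850000

0.2244 mm/day


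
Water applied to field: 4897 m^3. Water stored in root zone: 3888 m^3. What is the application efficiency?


Ea = V_root / V_field * 100 = 3888 / 4897 * 100 = 79.3955%

79.3955 %


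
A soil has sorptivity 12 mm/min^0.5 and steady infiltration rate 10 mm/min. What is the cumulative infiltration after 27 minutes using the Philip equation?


F = S*sqrt(t) + A*t
F = 12*sqrt(27) + 10*27
F = 12*5.196152 + 270

332.3538 mm


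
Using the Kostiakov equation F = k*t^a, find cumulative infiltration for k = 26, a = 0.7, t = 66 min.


F = k * t^a = 26 * 66^0.7
F = 26 * 18.779359

488.2633 mm


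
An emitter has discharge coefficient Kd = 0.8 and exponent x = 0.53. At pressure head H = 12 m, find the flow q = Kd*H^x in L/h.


q = Kd * H^x = 0.8 * 12^0.53 = 0.8 * 3.732210

2.9858 L/h


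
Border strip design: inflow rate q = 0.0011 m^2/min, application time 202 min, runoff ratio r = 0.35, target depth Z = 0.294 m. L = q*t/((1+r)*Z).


L = q*t/((1+r)*Z)
L = 0.0011*202/((1+0.35)*0.294)
L = 0.2222/0.3969

0.5598 m


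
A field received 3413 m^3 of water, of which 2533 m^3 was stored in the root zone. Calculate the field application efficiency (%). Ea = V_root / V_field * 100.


Ea = V_root / V_field * 100 = 2533 / 3413 * 100 = 74.2162%

74.2162 %


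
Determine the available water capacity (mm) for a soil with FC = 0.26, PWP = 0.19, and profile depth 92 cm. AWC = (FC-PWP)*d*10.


AWC = (FC - PWP) * d * 10
AWC = (0.26 - 0.19) * 92 * 10
AWC = 0.0700 * 92 * 10

64.4000 mm


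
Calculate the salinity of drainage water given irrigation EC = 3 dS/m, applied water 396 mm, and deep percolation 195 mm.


EC_dw = EC_iw * D_iw / D_dw
EC_dw = 3 * 396 / 195
EC_dw = 1188 / 195

6.0923 dS/m


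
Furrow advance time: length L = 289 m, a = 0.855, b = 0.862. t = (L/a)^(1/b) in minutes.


t = (L/a)^(1/b)
t = (289/0.855)^(1/0.862)
t = 338.011696^(1/0.862)

858.6091 min


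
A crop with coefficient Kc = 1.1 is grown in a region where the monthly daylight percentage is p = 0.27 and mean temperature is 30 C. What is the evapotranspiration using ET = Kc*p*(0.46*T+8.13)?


ET = Kc * p * (0.46*T + 8.13)
ET = 1.1 * 0.27 * (0.46*30 + 8.13)
ET = 1.1 * 0.27 * 21.9300

6.5132 mm/day


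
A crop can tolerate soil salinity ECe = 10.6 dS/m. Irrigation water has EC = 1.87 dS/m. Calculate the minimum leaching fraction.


LR = ECiw / (5*ECe - ECiw)
LR = 1.87 / (5*10.6 - 1.87)
LR = 1.87 / 51.1300

0.0366


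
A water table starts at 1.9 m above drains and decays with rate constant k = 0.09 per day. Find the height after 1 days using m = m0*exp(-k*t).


m = m0 * exp(-k*t)
m = 1.9 * exp(-0.09 * 1)
m = 1.9 * exp(-0.0900)

1.7365 m


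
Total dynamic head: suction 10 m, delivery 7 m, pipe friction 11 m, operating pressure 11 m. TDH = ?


TDH = Hs + Hd + hf + Hp = 10 + 7 + 11 + 11 = 39

39 m


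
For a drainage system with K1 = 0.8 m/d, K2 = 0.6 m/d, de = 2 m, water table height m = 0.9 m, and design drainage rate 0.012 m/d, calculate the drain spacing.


S^2 = 8*K2*de*m/q + 4*K1*m^2/q
S^2 = 8*0.6*2*0.9/0.012 + 4*0.8*0.9^2/0.012
S = sqrt(936.0000)

30.5941 m


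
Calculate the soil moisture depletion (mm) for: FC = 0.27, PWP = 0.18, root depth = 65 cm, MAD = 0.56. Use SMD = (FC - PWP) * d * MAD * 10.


SMD = (FC - PWP) * d * MAD * 10
SMD = (0.27 - 0.18) * 65 * 0.56 * 10
SMD = 0.0900 * 65 * 0.56 * 10

32.7600 mm


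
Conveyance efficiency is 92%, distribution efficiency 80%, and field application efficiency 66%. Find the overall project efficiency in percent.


Ec = 0.92, Eb = 0.8, Ea = 0.66
E = 0.92 * 0.8 * 0.66 * 100 = 48.5760%

48.5760 %


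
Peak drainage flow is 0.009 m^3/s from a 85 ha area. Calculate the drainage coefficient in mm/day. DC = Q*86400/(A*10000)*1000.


DC = Q * 86400 / (A * 10000) * 1000
DC = 0.009 * 86400 / (85 * 10000) * 1000
DC = 777600.0000 / 850000

0.9148 mm/day


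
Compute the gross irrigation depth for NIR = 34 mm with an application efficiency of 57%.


Ea = 57% = 0.57
GID = NIR / Ea = 34 / 0.57 = 59.6491 mm

59.6491 mm


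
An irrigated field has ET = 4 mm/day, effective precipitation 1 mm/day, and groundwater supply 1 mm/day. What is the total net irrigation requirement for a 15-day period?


Daily deficit = ET - Pe - GW = 4 - 1 - 1 = 2 mm/day
NIR = 2 * 15 = 30 mm

30.0000 mm


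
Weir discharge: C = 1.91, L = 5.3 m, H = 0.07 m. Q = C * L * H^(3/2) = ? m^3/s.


Q = C * L * H^(3/2) = 1.91 * 5.3 * 0.07^1.5 = 1.91 * 5.3 * 0.018520

0.1875 m^3/s


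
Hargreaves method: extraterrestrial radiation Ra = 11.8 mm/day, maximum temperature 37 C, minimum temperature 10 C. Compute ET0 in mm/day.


Tmean = (Tmax + Tmin)/2 = (37 + 10)/2 = 23.5
ET0 = 0.0023 * 11.8 * (23.5 + 17.8) * sqrt(37 - 10)
ET0 = 0.0023 * 11.8 * 41.3 * 5.196152

5.8243 mm/day


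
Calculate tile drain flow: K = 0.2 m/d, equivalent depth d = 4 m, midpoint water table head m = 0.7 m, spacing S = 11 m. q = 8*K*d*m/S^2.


q = 8*K*d*m/S^2
q = 8*0.2*4*0.7/11^2
q = 4.4800 / 121

0.0370 m/d


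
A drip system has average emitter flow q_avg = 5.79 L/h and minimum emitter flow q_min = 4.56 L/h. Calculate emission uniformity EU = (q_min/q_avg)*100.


EU = (q_min/q_avg)*100 = (4.56/5.79)*100 = 78.7565%

78.7565 %


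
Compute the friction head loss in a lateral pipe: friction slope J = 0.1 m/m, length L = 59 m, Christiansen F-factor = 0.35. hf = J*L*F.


hf = J * L * F = 0.1 * 59 * 0.35 = 2.0650 m

2.0650 m


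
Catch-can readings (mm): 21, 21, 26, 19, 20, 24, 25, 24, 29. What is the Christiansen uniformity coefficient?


mean = 23.222222 mm
MAD = 2.641975 mm
CU = (1 - 2.641975/23.222222)*100

88.6231 %


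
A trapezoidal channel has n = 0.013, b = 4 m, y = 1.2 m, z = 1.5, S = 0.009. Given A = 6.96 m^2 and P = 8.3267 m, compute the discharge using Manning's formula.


R = A/P = 6.96/8.3267 = 0.835865
Q = (1/0.013) * 6.96 * 0.835865^(2/3) * 0.009^0.5

45.0690 m^3/s


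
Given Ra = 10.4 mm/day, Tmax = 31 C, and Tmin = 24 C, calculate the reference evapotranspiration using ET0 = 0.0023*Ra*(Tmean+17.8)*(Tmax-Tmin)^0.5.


Tmean = (Tmax + Tmin)/2 = (31 + 24)/2 = 27.5
ET0 = 0.0023 * 10.4 * (27.5 + 17.8) * sqrt(31 - 24)
ET0 = 0.0023 * 10.4 * 45.3 * 2.645751

2.8669 mm/day


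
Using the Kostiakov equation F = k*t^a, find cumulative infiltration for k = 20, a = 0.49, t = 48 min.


F = k * t^a = 20 * 48^0.49
F = 20 * 6.665124

133.3025 mm


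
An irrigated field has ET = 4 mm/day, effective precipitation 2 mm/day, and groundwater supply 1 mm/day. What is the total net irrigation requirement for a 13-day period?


Daily deficit = ET - Pe - GW = 4 - 2 - 1 = 1 mm/day
NIR = 1 * 13 = 13 mm

13.0000 mm


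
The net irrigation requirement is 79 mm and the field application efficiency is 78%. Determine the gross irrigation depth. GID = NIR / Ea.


Ea = 78% = 0.78
GID = NIR / Ea = 79 / 0.78 = 101.2821 mm

101.2821 mm
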